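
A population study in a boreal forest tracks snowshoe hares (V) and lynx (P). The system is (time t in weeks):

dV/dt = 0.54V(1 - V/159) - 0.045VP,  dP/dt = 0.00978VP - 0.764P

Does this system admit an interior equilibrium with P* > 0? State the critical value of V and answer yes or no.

Threshold V = 78.1; K > 78.1, so yes, the predator persists.

The predator equation gives dP/dt > 0 only when V > 0.764/0.00978 = 78.1.
Without the predator, V → K = 159. Since 159 > 78.1, the predator can invade and persist.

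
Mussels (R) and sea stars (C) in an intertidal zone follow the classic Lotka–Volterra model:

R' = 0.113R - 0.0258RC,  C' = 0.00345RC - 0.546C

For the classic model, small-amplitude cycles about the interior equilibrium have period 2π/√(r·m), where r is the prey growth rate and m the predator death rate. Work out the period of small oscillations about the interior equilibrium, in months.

T ≈ 25.3 months

Here r = 0.113 and m = 0.546, so r·m = 0.0617.
ω = √0.0617 = 0.248 per month, hence T = 2π/ω ≈ 25.3 months.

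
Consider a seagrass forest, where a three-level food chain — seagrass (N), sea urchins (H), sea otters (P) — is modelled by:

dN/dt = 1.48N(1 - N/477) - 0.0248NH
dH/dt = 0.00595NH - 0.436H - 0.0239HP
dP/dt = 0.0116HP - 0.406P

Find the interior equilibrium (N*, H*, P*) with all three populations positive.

N* ≈ 197, H* ≈ 35, P* ≈ 30.9

From dP/dt = 0: 0.0116H* = 0.406, so H* = 35.
From dN/dt = 0: 1.48(1 - N*/477) = 0.0248·35, giving N* = 477·(1 - 0.586) = 197.
From dH/dt = 0: 0.00595·197 - 0.436 = 0.0239P*, so P* = 0.738/0.0239 = 30.9.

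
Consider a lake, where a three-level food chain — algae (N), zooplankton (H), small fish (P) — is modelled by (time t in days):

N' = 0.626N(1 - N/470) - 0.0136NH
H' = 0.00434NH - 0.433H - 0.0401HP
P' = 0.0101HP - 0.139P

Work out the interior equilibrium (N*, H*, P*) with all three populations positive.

N* ≈ 329, H* ≈ 13.8, P* ≈ 24.9

From dP/dt = 0: 0.0101H* = 0.139, so H* = 13.8.
From dN/dt = 0: 0.626(1 - N*/470) = 0.0136·13.8, giving N* = 470·(1 - 0.299) = 329.
From dH/dt = 0: 0.00434·329 - 0.433 = 0.0401P*, so P* = 0.997/0.0401 = 24.9.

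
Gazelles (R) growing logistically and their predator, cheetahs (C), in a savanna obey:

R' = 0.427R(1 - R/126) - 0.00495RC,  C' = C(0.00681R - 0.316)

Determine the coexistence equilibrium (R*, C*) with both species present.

R* ≈ 46.4, C* ≈ 54.5

From dC/dt = 0 with C > 0: 0.00681R* = 0.316, so R* = 46.4.
Substitute into dR/dt = 0: 0.427(1 - 46.4/126) = 0.00495C*.
The bracket is 0.632, giving C* = 0.27/0.00495 = 54.5.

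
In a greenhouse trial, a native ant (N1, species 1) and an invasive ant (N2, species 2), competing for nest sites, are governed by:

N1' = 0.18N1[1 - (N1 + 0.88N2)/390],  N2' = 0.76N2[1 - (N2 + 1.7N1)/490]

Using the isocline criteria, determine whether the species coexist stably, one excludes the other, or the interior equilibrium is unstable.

Compare the nullcline intercepts: K1/α12 = 390/0.88 = 443 < K2 = 490; K2/α21 = 490/1.7 = 288 < K1 = 390.
Since both are reversed, neither can invade when rare; the interior point is a saddle.

unstable coexistence (outcome depends on initial conditions)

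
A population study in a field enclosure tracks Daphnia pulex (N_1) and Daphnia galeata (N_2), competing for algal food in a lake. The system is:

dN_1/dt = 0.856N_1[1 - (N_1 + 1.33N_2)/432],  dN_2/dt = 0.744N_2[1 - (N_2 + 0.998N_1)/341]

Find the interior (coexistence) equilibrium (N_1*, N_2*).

Setting both brackets to zero gives the nullclines N_1 + 1.33N_2 = 432 and 0.998N_1 + N_2 = 341.
Substituting N_2 = 341 - 0.998N_1 into the first: N_1(1 - 1.33·0.998) = 432 - 1.33·341.
So N_1* = -21.5/-0.327 = 65.8, and then N_2* = 341 - 0.998·65.8 = 275.

N_1* ≈ 65.8, N_2* ≈ 275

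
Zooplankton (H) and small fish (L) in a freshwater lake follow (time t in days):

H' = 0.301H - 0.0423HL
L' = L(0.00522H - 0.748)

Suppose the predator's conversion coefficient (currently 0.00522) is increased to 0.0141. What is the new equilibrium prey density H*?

H* ≈ 53

At the interior fixed point, setting dL/dt = 0 with L > 0 fixes H* = (predator death rate)/(HL coefficient) — independent of the other coefficients.
With the change, H* = 0.748/0.0141 = 53; it falls from 143.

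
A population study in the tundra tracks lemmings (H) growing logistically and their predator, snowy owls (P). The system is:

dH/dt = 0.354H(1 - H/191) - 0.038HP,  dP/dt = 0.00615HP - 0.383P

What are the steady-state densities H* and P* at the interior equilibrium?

From dP/dt = 0 with P > 0: 0.00615H* = 0.383, so H* = 62.3.
Substitute into dH/dt = 0: 0.354(1 - 62.3/191) = 0.038P*.
The bracket is 0.674, giving P* = 0.239/0.038 = 6.28.

H* ≈ 62.3, P* ≈ 6.28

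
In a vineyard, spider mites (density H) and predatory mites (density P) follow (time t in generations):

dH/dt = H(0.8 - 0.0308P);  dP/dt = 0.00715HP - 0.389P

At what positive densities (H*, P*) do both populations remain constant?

Set dP/dt = 0 with P > 0: 0.00715H - 0.389 = 0, so H* = 0.389/0.00715 = 54.4.
Set dH/dt = 0 with H > 0: 0.8 - 0.0308P = 0, so P* = 0.8/0.0308 = 26.

H* ≈ 54.4, P* ≈ 26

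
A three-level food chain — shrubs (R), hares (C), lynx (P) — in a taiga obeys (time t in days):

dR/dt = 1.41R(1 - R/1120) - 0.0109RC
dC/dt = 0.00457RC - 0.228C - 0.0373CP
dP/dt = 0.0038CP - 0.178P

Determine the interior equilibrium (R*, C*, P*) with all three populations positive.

From dP/dt = 0: 0.0038C* = 0.178, so C* = 46.8.
From dR/dt = 0: 1.41(1 - R*/1120) = 0.0109·46.8, giving R* = 1120·(1 - 0.362) = 714.
From dC/dt = 0: 0.00457·714 - 0.228 = 0.0373P*, so P* = 3.04/0.0373 = 81.4.

R* ≈ 714, C* ≈ 46.8, P* ≈ 81.4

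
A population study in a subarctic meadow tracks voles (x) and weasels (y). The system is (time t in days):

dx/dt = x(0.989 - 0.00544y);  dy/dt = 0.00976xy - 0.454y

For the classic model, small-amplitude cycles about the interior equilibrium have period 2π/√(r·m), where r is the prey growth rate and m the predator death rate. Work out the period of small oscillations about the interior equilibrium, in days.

Here r = 0.989 and m = 0.454, so r·m = 0.449.
ω = √0.449 = 0.67 per day, hence T = 2π/ω ≈ 9.38 days.

T ≈ 9.38 days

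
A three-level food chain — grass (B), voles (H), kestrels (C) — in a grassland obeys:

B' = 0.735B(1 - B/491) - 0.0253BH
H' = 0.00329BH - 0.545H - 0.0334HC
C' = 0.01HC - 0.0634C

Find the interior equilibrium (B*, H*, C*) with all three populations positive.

From dC/dt = 0: 0.01H* = 0.0634, so H* = 6.34.
From dB/dt = 0: 0.735(1 - B*/491) = 0.0253·6.34, giving B* = 491·(1 - 0.218) = 384.
From dH/dt = 0: 0.00329·384 - 0.545 = 0.0334C*, so C* = 0.718/0.0334 = 21.5.

B* ≈ 384, H* ≈ 6.34, C* ≈ 21.5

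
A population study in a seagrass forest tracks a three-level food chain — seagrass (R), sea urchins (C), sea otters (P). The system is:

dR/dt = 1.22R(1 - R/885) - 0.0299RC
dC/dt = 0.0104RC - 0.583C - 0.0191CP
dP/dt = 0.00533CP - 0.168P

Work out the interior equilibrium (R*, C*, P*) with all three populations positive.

From dP/dt = 0: 0.00533C* = 0.168, so C* = 31.5.
From dR/dt = 0: 1.22(1 - R*/885) = 0.0299·31.5, giving R* = 885·(1 - 0.772) = 201.
From dC/dt = 0: 0.0104·201 - 0.583 = 0.0191P*, so P* = 1.51/0.0191 = 79.1.

R* ≈ 201, C* ≈ 31.5, P* ≈ 79.1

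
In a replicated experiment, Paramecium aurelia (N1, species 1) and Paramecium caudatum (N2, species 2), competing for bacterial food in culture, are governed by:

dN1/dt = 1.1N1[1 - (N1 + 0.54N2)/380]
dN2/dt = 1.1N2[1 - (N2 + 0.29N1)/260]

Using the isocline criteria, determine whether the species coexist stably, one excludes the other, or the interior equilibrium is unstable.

stable coexistence

Compare the nullcline intercepts: K1/α12 = 380/0.54 = 704 > K2 = 260; K2/α21 = 260/0.29 = 897 > K1 = 380.
Since both inequalities hold, each species can invade when rare, so the interior equilibrium is stable.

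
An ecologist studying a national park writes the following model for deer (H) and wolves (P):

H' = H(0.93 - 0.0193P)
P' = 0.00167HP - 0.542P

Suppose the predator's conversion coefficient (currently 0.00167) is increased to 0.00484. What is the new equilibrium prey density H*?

At the interior fixed point, setting dP/dt = 0 with P > 0 fixes H* = (predator death rate)/(HP coefficient) — independent of the other coefficients.
With the change, H* = 0.542/0.00484 = 112; it falls from 325.

H* ≈ 112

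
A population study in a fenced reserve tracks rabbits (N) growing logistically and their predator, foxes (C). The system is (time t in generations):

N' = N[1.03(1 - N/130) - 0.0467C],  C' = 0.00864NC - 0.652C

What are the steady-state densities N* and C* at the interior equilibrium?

From dC/dt = 0 with C > 0: 0.00864N* = 0.652, so N* = 75.5.
Substitute into dN/dt = 0: 1.03(1 - 75.5/130) = 0.0467C*.
The bracket is 0.42, giving C* = 0.432/0.0467 = 9.25.

N* ≈ 75.5, C* ≈ 9.25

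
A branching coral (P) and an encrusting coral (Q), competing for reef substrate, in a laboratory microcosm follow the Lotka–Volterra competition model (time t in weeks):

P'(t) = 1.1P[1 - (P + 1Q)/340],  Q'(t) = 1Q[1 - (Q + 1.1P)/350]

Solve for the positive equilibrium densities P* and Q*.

Setting both brackets to zero gives the nullclines P + 1Q = 340 and 1.1P + Q = 350.
Substituting Q = 350 - 1.1P into the first: P(1 - 1·1.1) = 340 - 1·350.
So P* = -10/-0.1 = 100, and then Q* = 350 - 1.1·100 = 240.

P* ≈ 100, Q* ≈ 240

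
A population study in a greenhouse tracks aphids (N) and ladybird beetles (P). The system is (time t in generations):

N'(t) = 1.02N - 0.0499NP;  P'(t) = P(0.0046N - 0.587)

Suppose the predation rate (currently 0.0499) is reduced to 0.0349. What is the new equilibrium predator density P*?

At the interior fixed point, setting dN/dt = 0 with N > 0 fixes P* = (prey growth rate)/(NP coefficient) — independent of the other coefficients.
With the change, P* = 1.02/0.0349 = 29.2; it rises from 20.4.

P* ≈ 29.2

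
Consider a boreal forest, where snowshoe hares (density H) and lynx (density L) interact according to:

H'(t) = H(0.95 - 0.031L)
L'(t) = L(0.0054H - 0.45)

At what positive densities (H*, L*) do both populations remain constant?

H* ≈ 83.3, L* ≈ 30.6

Set dL/dt = 0 with L > 0: 0.0054H - 0.45 = 0, so H* = 0.45/0.0054 = 83.3.
Set dH/dt = 0 with H > 0: 0.95 - 0.031L = 0, so L* = 0.95/0.031 = 30.6.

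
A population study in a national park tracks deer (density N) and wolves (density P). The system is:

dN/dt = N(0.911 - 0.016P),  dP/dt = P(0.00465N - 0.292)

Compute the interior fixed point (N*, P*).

N* ≈ 62.8, P* ≈ 56.9

Set dP/dt = 0 with P > 0: 0.00465N - 0.292 = 0, so N* = 0.292/0.00465 = 62.8.
Set dN/dt = 0 with N > 0: 0.911 - 0.016P = 0, so P* = 0.911/0.016 = 56.9.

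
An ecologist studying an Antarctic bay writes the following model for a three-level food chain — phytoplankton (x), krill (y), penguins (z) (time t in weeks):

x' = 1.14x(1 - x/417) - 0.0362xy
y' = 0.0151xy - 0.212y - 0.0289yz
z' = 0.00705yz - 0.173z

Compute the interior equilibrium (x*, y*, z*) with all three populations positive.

x* ≈ 92.1, y* ≈ 24.5, z* ≈ 40.8

From dz/dt = 0: 0.00705y* = 0.173, so y* = 24.5.
From dx/dt = 0: 1.14(1 - x*/417) = 0.0362·24.5, giving x* = 417·(1 - 0.779) = 92.1.
From dy/dt = 0: 0.0151·92.1 - 0.212 = 0.0289z*, so z* = 1.18/0.0289 = 40.8.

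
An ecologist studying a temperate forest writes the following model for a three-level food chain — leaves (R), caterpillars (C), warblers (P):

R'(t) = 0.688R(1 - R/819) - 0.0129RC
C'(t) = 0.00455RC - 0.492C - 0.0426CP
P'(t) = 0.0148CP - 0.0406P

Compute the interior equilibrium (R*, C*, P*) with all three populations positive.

From dP/dt = 0: 0.0148C* = 0.0406, so C* = 2.74.
From dR/dt = 0: 0.688(1 - R*/819) = 0.0129·2.74, giving R* = 819·(1 - 0.0514) = 777.
From dC/dt = 0: 0.00455·777 - 0.492 = 0.0426P*, so P* = 3.04/0.0426 = 71.4.

R* ≈ 777, C* ≈ 2.74, P* ≈ 71.4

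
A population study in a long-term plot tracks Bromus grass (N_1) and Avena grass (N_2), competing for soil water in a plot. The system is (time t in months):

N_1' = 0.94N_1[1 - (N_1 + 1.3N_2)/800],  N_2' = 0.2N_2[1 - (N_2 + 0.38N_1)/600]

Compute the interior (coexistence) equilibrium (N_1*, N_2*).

Setting both brackets to zero gives the nullclines N_1 + 1.3N_2 = 800 and 0.38N_1 + N_2 = 600.
Substituting N_2 = 600 - 0.38N_1 into the first: N_1(1 - 1.3·0.38) = 800 - 1.3·600.
So N_1* = 20/0.506 = 39.5, and then N_2* = 600 - 0.38·39.5 = 585.

N_1* ≈ 39.5, N_2* ≈ 585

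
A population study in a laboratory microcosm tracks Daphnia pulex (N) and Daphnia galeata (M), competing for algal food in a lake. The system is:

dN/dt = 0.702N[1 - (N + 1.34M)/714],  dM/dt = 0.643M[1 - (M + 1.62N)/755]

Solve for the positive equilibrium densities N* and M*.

Setting both brackets to zero gives the nullclines N + 1.34M = 714 and 1.62N + M = 755.
Substituting M = 755 - 1.62N into the first: N(1 - 1.34·1.62) = 714 - 1.34·755.
So N* = -298/-1.17 = 254, and then M* = 755 - 1.62·254 = 343.

N* ≈ 254, M* ≈ 343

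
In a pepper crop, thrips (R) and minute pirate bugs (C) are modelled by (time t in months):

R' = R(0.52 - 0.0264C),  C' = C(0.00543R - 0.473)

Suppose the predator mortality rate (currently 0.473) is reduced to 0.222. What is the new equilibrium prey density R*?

At the interior fixed point, setting dC/dt = 0 with C > 0 fixes R* = (predator death rate)/(RC coefficient) — independent of the other coefficients.
With the change, R* = 0.222/0.00543 = 40.9; it falls from 87.1.

R* ≈ 40.9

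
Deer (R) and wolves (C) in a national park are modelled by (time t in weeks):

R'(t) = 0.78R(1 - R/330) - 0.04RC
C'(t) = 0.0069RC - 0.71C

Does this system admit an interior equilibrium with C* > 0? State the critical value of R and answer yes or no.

Threshold R = 103; K > 103, so yes, the predator persists.

The predator equation gives dC/dt > 0 only when R > 0.71/0.0069 = 103.
Without the predator, R → K = 330. Since 330 > 103, the predator can invade and persist.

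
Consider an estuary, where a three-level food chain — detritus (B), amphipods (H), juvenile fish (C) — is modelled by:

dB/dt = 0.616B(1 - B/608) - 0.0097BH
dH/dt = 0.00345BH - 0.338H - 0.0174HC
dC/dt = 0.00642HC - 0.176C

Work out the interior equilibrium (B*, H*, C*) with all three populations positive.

From dC/dt = 0: 0.00642H* = 0.176, so H* = 27.4.
From dB/dt = 0: 0.616(1 - B*/608) = 0.0097·27.4, giving B* = 608·(1 - 0.432) = 346.
From dH/dt = 0: 0.00345·346 - 0.338 = 0.0174C*, so C* = 0.854/0.0174 = 49.1.

B* ≈ 346, H* ≈ 27.4, C* ≈ 49.1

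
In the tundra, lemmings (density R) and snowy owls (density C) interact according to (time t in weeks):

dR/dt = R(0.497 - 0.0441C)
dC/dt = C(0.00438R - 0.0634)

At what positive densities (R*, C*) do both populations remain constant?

R* ≈ 14.5, C* ≈ 11.3

Set dC/dt = 0 with C > 0: 0.00438R - 0.0634 = 0, so R* = 0.0634/0.00438 = 14.5.
Set dR/dt = 0 with R > 0: 0.497 - 0.0441C = 0, so C* = 0.497/0.0441 = 11.3.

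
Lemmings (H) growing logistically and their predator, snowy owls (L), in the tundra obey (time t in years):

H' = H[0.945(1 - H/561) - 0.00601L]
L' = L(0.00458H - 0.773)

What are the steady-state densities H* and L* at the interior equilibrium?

From dL/dt = 0 with L > 0: 0.00458H* = 0.773, so H* = 169.
Substitute into dH/dt = 0: 0.945(1 - 169/561) = 0.00601L*.
The bracket is 0.699, giving L* = 0.661/0.00601 = 110.

H* ≈ 169, L* ≈ 110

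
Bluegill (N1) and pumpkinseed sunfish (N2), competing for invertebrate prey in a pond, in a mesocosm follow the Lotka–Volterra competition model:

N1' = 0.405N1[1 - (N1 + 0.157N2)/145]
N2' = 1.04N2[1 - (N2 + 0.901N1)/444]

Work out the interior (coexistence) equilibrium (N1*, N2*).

Setting both brackets to zero gives the nullclines N1 + 0.157N2 = 145 and 0.901N1 + N2 = 444.
Substituting N2 = 444 - 0.901N1 into the first: N1(1 - 0.157·0.901) = 145 - 0.157·444.
So N1* = 75.3/0.859 = 87.7, and then N2* = 444 - 0.901·87.7 = 365.

N1* ≈ 87.7, N2* ≈ 365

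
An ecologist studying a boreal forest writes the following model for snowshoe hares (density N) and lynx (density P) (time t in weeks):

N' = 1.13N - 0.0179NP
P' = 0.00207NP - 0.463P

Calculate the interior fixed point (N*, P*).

N* ≈ 224, P* ≈ 63.1

Set dP/dt = 0 with P > 0: 0.00207N - 0.463 = 0, so N* = 0.463/0.00207 = 224.
Set dN/dt = 0 with N > 0: 1.13 - 0.0179P = 0, so P* = 1.13/0.0179 = 63.1.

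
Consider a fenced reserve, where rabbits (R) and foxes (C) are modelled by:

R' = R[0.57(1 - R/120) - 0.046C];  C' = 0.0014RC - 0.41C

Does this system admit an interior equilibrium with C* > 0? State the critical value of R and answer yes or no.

The predator equation gives dC/dt > 0 only when R > 0.41/0.0014 = 293.
Without the predator, R → K = 120. Since 120 < 293, the predator cannot invade.

Threshold R = 293; K < 293, so no, the predator goes extinct.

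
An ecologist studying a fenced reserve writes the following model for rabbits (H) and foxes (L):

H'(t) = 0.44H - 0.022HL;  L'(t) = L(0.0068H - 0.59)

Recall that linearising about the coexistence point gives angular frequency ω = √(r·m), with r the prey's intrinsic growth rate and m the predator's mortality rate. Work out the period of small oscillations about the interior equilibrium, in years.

Here r = 0.44 and m = 0.59, so r·m = 0.26.
ω = √0.26 = 0.51 per year, hence T = 2π/ω ≈ 12.3 years.

T ≈ 12.3 years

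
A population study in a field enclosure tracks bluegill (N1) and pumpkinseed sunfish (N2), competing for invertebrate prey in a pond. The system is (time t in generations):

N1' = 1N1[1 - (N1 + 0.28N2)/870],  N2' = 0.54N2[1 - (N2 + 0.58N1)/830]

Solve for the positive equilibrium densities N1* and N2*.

N1* ≈ 761, N2* ≈ 388

Setting both brackets to zero gives the nullclines N1 + 0.28N2 = 870 and 0.58N1 + N2 = 830.
Substituting N2 = 830 - 0.58N1 into the first: N1(1 - 0.28·0.58) = 870 - 0.28·830.
So N1* = 638/0.838 = 761, and then N2* = 830 - 0.58·761 = 388.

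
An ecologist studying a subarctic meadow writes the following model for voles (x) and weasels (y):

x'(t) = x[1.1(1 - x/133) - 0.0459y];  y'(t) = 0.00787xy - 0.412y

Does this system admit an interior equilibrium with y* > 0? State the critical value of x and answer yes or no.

The predator equation gives dy/dt > 0 only when x > 0.412/0.00787 = 52.4.
Without the predator, x → K = 133. Since 133 > 52.4, the predator can invade and persist.

Threshold x = 52.4; K > 52.4, so yes, the predator persists.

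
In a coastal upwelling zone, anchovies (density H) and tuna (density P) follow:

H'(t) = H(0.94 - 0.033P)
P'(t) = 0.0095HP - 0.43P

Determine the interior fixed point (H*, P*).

Set dP/dt = 0 with P > 0: 0.0095H - 0.43 = 0, so H* = 0.43/0.0095 = 45.3.
Set dH/dt = 0 with H > 0: 0.94 - 0.033P = 0, so P* = 0.94/0.033 = 28.5.

H* ≈ 45.3, P* ≈ 28.5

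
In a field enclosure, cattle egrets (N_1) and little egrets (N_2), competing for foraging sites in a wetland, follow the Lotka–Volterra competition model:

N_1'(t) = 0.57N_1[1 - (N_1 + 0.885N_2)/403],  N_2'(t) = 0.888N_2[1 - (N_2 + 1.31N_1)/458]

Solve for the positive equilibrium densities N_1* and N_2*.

Setting both brackets to zero gives the nullclines N_1 + 0.885N_2 = 403 and 1.31N_1 + N_2 = 458.
Substituting N_2 = 458 - 1.31N_1 into the first: N_1(1 - 0.885·1.31) = 403 - 0.885·458.
So N_1* = -2.33/-0.159 = 14.6, and then N_2* = 458 - 1.31·14.6 = 439.

N_1* ≈ 14.6, N_2* ≈ 439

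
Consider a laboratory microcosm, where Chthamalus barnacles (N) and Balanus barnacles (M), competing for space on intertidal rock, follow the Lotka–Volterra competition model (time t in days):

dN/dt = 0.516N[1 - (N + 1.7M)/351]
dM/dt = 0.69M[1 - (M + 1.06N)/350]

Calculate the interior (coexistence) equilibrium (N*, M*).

N* ≈ 304, M* ≈ 27.5

Setting both brackets to zero gives the nullclines N + 1.7M = 351 and 1.06N + M = 350.
Substituting M = 350 - 1.06N into the first: N(1 - 1.7·1.06) = 351 - 1.7·350.
So N* = -244/-0.802 = 304, and then M* = 350 - 1.06·304 = 27.5.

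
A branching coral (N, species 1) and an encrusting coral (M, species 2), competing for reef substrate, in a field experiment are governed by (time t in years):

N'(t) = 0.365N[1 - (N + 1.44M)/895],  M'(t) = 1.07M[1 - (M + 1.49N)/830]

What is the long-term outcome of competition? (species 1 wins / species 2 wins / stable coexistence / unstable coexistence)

unstable coexistence (outcome depends on initial conditions)

Compare the nullcline intercepts: K1/α12 = 895/1.44 = 622 < K2 = 830; K2/α21 = 830/1.49 = 557 < K1 = 895.
Since both are reversed, neither can invade when rare; the interior point is a saddle.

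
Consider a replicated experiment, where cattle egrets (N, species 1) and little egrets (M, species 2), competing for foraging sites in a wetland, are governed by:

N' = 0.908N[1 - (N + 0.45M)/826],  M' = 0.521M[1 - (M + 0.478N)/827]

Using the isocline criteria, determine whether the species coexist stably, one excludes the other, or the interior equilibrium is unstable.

Compare the nullcline intercepts: K1/α12 = 826/0.45 = 1840 > K2 = 827; K2/α21 = 827/0.478 = 1730 > K1 = 826.
Since both inequalities hold, each species can invade when rare, so the interior equilibrium is stable.

stable coexistence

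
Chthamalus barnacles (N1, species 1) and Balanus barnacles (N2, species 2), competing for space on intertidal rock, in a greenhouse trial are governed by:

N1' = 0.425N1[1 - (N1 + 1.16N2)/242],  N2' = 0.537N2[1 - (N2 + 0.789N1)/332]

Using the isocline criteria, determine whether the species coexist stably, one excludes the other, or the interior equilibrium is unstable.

species 2 excludes species 1

Compare the nullcline intercepts: K1/α12 = 242/1.16 = 209 < K2 = 332; K2/α21 = 332/0.789 = 421 > K1 = 242.
Since the inequalities point opposite ways, species 2 can invade but species 1 cannot.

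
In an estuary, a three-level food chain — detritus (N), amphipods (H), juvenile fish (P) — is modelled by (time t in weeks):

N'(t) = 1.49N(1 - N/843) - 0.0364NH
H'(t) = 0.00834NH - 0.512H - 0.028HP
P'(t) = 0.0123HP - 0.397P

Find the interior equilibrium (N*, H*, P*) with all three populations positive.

From dP/dt = 0: 0.0123H* = 0.397, so H* = 32.3.
From dN/dt = 0: 1.49(1 - N*/843) = 0.0364·32.3, giving N* = 843·(1 - 0.788) = 178.
From dH/dt = 0: 0.00834·178 - 0.512 = 0.028P*, so P* = 0.975/0.028 = 34.8.

N* ≈ 178, H* ≈ 32.3, P* ≈ 34.8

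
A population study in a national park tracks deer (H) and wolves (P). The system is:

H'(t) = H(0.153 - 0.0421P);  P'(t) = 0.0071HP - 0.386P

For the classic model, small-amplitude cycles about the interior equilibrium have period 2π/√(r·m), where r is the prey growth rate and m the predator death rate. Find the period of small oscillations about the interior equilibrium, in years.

Here r = 0.153 and m = 0.386, so r·m = 0.0591.
ω = √0.0591 = 0.243 per year, hence T = 2π/ω ≈ 25.9 years.

T ≈ 25.9 years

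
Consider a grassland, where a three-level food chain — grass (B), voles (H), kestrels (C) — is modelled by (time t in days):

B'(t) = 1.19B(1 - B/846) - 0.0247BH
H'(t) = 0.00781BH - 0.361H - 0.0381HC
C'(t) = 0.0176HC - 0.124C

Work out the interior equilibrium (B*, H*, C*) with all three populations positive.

From dC/dt = 0: 0.0176H* = 0.124, so H* = 7.05.
From dB/dt = 0: 1.19(1 - B*/846) = 0.0247·7.05, giving B* = 846·(1 - 0.146) = 722.
From dH/dt = 0: 0.00781·722 - 0.361 = 0.0381C*, so C* = 5.28/0.0381 = 139.

B* ≈ 722, H* ≈ 7.05, C* ≈ 139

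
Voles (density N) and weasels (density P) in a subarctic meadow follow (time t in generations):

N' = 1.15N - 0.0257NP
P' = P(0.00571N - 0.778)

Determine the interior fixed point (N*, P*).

N* ≈ 136, P* ≈ 44.7

Set dP/dt = 0 with P > 0: 0.00571N - 0.778 = 0, so N* = 0.778/0.00571 = 136.
Set dN/dt = 0 with N > 0: 1.15 - 0.0257P = 0, so P* = 1.15/0.0257 = 44.7.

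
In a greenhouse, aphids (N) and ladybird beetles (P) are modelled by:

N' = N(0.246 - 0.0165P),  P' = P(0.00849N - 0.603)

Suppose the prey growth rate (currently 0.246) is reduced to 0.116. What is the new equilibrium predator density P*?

P* ≈ 7.03

At the interior fixed point, setting dN/dt = 0 with N > 0 fixes P* = (prey growth rate)/(NP coefficient) — independent of the other coefficients.
With the change, P* = 0.116/0.0165 = 7.03; it falls from 14.9.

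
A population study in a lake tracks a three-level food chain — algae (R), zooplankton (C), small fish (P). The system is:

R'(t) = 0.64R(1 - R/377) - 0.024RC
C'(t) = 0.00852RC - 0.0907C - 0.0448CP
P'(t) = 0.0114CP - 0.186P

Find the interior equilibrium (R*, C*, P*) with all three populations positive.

R* ≈ 146, C* ≈ 16.3, P* ≈ 25.8

From dP/dt = 0: 0.0114C* = 0.186, so C* = 16.3.
From dR/dt = 0: 0.64(1 - R*/377) = 0.024·16.3, giving R* = 377·(1 - 0.612) = 146.
From dC/dt = 0: 0.00852·146 - 0.0907 = 0.0448P*, so P* = 1.16/0.0448 = 25.8.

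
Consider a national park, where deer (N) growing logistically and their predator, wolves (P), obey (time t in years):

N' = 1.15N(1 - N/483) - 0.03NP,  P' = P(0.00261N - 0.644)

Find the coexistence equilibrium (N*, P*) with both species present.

N* ≈ 247, P* ≈ 18.8

From dP/dt = 0 with P > 0: 0.00261N* = 0.644, so N* = 247.
Substitute into dN/dt = 0: 1.15(1 - 247/483) = 0.03P*.
The bracket is 0.489, giving P* = 0.563/0.03 = 18.8.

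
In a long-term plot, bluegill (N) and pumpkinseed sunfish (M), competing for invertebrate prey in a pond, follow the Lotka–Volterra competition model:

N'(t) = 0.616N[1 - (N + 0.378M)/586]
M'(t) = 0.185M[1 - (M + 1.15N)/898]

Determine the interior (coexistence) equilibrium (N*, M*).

Setting both brackets to zero gives the nullclines N + 0.378M = 586 and 1.15N + M = 898.
Substituting M = 898 - 1.15N into the first: N(1 - 0.378·1.15) = 586 - 0.378·898.
So N* = 247/0.565 = 436, and then M* = 898 - 1.15·436 = 396.

N* ≈ 436, M* ≈ 396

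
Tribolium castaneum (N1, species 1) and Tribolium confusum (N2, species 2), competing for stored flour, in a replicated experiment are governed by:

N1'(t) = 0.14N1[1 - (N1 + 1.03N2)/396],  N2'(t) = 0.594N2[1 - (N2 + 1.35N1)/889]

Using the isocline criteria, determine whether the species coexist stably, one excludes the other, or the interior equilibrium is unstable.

species 2 excludes species 1

Compare the nullcline intercepts: K1/α12 = 396/1.03 = 384 < K2 = 889; K2/α21 = 889/1.35 = 659 > K1 = 396.
Since the inequalities point opposite ways, species 2 can invade but species 1 cannot.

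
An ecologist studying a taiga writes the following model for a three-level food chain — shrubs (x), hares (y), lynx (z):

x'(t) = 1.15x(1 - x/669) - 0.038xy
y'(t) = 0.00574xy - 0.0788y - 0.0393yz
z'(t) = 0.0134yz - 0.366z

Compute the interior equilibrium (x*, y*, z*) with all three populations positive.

From dz/dt = 0: 0.0134y* = 0.366, so y* = 27.3.
From dx/dt = 0: 1.15(1 - x*/669) = 0.038·27.3, giving x* = 669·(1 - 0.903) = 65.2.
From dy/dt = 0: 0.00574·65.2 - 0.0788 = 0.0393z*, so z* = 0.295/0.0393 = 7.52.

x* ≈ 65.2, y* ≈ 27.3, z* ≈ 7.52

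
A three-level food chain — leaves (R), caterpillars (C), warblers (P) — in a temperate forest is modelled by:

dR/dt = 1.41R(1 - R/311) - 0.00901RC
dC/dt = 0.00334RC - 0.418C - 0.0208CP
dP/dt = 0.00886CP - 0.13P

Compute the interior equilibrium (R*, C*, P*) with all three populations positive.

R* ≈ 282, C* ≈ 14.7, P* ≈ 25.2

From dP/dt = 0: 0.00886C* = 0.13, so C* = 14.7.
From dR/dt = 0: 1.41(1 - R*/311) = 0.00901·14.7, giving R* = 311·(1 - 0.0938) = 282.
From dC/dt = 0: 0.00334·282 - 0.418 = 0.0208P*, so P* = 0.523/0.0208 = 25.2.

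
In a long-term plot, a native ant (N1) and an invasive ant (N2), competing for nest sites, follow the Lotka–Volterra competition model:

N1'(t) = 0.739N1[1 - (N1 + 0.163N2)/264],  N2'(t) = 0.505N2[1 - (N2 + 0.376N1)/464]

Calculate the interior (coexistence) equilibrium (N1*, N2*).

N1* ≈ 201, N2* ≈ 389

Setting both brackets to zero gives the nullclines N1 + 0.163N2 = 264 and 0.376N1 + N2 = 464.
Substituting N2 = 464 - 0.376N1 into the first: N1(1 - 0.163·0.376) = 264 - 0.163·464.
So N1* = 188/0.939 = 201, and then N2* = 464 - 0.376·201 = 389.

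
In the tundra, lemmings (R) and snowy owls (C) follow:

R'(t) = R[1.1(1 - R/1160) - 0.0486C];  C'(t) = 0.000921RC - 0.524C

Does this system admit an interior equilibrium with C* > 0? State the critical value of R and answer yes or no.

The predator equation gives dC/dt > 0 only when R > 0.524/0.000921 = 569.
Without the predator, R → K = 1160. Since 1160 > 569, the predator can invade and persist.

Threshold R = 569; K > 569, so yes, the predator persists.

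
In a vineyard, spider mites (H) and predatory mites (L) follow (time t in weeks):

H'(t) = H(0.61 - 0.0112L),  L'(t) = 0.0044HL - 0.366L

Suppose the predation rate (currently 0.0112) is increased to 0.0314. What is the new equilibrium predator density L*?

At the interior fixed point, setting dH/dt = 0 with H > 0 fixes L* = (prey growth rate)/(HL coefficient) — independent of the other coefficients.
With the change, L* = 0.61/0.0314 = 19.4; it falls from 54.5.

L* ≈ 19.4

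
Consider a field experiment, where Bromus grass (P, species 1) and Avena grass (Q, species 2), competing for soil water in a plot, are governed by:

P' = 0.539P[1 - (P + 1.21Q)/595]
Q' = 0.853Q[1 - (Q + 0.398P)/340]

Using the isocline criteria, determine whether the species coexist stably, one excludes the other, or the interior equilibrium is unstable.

Compare the nullcline intercepts: K1/α12 = 595/1.21 = 492 > K2 = 340; K2/α21 = 340/0.398 = 854 > K1 = 595.
Since both inequalities hold, each species can invade when rare, so the interior equilibrium is stable.

stable coexistence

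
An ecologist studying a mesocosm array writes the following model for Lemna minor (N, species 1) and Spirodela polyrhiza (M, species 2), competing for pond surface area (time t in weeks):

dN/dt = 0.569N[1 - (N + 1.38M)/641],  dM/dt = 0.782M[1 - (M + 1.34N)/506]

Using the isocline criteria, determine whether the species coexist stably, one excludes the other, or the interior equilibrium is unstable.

Compare the nullcline intercepts: K1/α12 = 641/1.38 = 464 < K2 = 506; K2/α21 = 506/1.34 = 378 < K1 = 641.
Since both are reversed, neither can invade when rare; the interior point is a saddle.

unstable coexistence (outcome depends on initial conditions)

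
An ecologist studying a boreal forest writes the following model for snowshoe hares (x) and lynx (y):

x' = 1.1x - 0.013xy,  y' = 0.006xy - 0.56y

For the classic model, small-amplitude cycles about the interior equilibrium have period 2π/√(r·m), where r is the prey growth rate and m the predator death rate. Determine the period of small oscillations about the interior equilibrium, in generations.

T ≈ 8.01 generations

Here r = 1.1 and m = 0.56, so r·m = 0.616.
ω = √0.616 = 0.785 per generation, hence T = 2π/ω ≈ 8.01 generations.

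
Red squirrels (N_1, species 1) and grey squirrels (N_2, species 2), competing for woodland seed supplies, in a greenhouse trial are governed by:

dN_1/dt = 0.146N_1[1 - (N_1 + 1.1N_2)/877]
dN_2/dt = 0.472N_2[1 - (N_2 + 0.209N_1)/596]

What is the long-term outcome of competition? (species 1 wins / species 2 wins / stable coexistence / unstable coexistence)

Compare the nullcline intercepts: K1/α12 = 877/1.1 = 797 > K2 = 596; K2/α21 = 596/0.209 = 2850 > K1 = 877.
Since both inequalities hold, each species can invade when rare, so the interior equilibrium is stable.

stable coexistence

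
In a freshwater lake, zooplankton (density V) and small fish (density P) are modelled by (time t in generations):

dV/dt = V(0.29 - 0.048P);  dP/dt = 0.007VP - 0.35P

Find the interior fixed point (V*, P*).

V* ≈ 50, P* ≈ 6.04

Set dP/dt = 0 with P > 0: 0.007V - 0.35 = 0, so V* = 0.35/0.007 = 50.
Set dV/dt = 0 with V > 0: 0.29 - 0.048P = 0, so P* = 0.29/0.048 = 6.04.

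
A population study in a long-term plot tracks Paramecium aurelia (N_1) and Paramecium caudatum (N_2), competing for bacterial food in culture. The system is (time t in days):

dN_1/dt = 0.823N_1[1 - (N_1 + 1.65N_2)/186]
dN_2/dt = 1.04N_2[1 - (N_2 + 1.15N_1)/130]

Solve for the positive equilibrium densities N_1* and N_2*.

Setting both brackets to zero gives the nullclines N_1 + 1.65N_2 = 186 and 1.15N_1 + N_2 = 130.
Substituting N_2 = 130 - 1.15N_1 into the first: N_1(1 - 1.65·1.15) = 186 - 1.65·130.
So N_1* = -28.5/-0.897 = 31.8, and then N_2* = 130 - 1.15·31.8 = 93.5.

N_1* ≈ 31.8, N_2* ≈ 93.5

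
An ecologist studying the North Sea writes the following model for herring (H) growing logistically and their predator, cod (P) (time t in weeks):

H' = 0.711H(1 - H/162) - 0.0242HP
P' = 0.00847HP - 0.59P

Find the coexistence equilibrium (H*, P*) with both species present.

From dP/dt = 0 with P > 0: 0.00847H* = 0.59, so H* = 69.7.
Substitute into dH/dt = 0: 0.711(1 - 69.7/162) = 0.0242P*.
The bracket is 0.57, giving P* = 0.405/0.0242 = 16.7.

H* ≈ 69.7, P* ≈ 16.7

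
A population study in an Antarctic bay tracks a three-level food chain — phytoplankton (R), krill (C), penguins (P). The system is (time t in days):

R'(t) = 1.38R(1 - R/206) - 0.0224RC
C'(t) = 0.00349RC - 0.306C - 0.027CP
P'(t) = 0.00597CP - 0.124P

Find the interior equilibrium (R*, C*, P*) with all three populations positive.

From dP/dt = 0: 0.00597C* = 0.124, so C* = 20.8.
From dR/dt = 0: 1.38(1 - R*/206) = 0.0224·20.8, giving R* = 206·(1 - 0.337) = 137.
From dC/dt = 0: 0.00349·137 - 0.306 = 0.027P*, so P* = 0.171/0.027 = 6.32.

R* ≈ 137, C* ≈ 20.8, P* ≈ 6.32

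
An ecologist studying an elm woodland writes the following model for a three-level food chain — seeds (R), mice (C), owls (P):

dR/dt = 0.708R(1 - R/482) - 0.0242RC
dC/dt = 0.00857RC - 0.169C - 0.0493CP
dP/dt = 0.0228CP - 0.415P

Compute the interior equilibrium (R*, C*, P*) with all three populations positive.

R* ≈ 182, C* ≈ 18.2, P* ≈ 28.2

From dP/dt = 0: 0.0228C* = 0.415, so C* = 18.2.
From dR/dt = 0: 0.708(1 - R*/482) = 0.0242·18.2, giving R* = 482·(1 - 0.622) = 182.
From dC/dt = 0: 0.00857·182 - 0.169 = 0.0493P*, so P* = 1.39/0.0493 = 28.2.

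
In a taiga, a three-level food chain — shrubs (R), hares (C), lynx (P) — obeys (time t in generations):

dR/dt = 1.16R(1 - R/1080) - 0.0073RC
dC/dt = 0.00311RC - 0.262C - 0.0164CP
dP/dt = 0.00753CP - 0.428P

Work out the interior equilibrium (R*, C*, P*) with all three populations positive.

From dP/dt = 0: 0.00753C* = 0.428, so C* = 56.8.
From dR/dt = 0: 1.16(1 - R*/1080) = 0.0073·56.8, giving R* = 1080·(1 - 0.358) = 694.
From dC/dt = 0: 0.00311·694 - 0.262 = 0.0164P*, so P* = 1.9/0.0164 = 116.

R* ≈ 694, C* ≈ 56.8, P* ≈ 116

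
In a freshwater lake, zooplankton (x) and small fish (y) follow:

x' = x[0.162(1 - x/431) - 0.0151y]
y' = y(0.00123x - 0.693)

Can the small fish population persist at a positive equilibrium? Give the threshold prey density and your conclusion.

Threshold x = 563; K < 563, so no, the predator goes extinct.

The predator equation gives dy/dt > 0 only when x > 0.693/0.00123 = 563.
Without the predator, x → K = 431. Since 431 < 563, the predator cannot invade.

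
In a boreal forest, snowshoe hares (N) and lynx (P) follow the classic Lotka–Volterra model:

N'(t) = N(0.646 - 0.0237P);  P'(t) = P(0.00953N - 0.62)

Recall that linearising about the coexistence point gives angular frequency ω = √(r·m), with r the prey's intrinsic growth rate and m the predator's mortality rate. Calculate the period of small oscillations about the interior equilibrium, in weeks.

T ≈ 9.93 weeks

Here r = 0.646 and m = 0.62, so r·m = 0.401.
ω = √0.401 = 0.633 per week, hence T = 2π/ω ≈ 9.93 weeks.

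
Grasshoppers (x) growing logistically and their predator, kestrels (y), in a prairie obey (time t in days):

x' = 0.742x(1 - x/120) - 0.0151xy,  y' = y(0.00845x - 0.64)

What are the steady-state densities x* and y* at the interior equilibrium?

x* ≈ 75.7, y* ≈ 18.1

From dy/dt = 0 with y > 0: 0.00845x* = 0.64, so x* = 75.7.
Substitute into dx/dt = 0: 0.742(1 - 75.7/120) = 0.0151y*.
The bracket is 0.369, giving y* = 0.274/0.0151 = 18.1.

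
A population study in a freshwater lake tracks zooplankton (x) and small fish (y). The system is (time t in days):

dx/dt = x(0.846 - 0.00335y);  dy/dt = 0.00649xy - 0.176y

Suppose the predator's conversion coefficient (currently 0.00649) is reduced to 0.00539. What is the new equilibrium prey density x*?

x* ≈ 32.7

At the interior fixed point, setting dy/dt = 0 with y > 0 fixes x* = (predator death rate)/(xy coefficient) — independent of the other coefficients.
With the change, x* = 0.176/0.00539 = 32.7; it rises from 27.1.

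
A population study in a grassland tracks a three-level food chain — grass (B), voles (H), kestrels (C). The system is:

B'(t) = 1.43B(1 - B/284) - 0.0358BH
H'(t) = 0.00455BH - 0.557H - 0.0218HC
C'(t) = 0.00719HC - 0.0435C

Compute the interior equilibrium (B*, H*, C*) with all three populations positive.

From dC/dt = 0: 0.00719H* = 0.0435, so H* = 6.05.
From dB/dt = 0: 1.43(1 - B*/284) = 0.0358·6.05, giving B* = 284·(1 - 0.151) = 241.
From dH/dt = 0: 0.00455·241 - 0.557 = 0.0218C*, so C* = 0.539/0.0218 = 24.7.

B* ≈ 241, H* ≈ 6.05, C* ≈ 24.7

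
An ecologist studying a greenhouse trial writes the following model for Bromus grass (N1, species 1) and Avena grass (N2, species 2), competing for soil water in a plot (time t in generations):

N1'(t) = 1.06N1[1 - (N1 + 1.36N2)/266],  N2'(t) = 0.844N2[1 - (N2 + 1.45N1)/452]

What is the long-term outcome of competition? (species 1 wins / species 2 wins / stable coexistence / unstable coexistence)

Compare the nullcline intercepts: K1/α12 = 266/1.36 = 196 < K2 = 452; K2/α21 = 452/1.45 = 312 > K1 = 266.
Since the inequalities point opposite ways, species 2 can invade but species 1 cannot.

species 2 excludes species 1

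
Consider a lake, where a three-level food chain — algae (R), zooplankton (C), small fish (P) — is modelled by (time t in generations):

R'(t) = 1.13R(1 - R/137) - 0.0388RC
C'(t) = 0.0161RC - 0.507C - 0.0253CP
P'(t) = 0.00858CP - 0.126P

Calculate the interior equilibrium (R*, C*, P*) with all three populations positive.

R* ≈ 67.9, C* ≈ 14.7, P* ≈ 23.2

From dP/dt = 0: 0.00858C* = 0.126, so C* = 14.7.
From dR/dt = 0: 1.13(1 - R*/137) = 0.0388·14.7, giving R* = 137·(1 - 0.504) = 67.9.
From dC/dt = 0: 0.0161·67.9 - 0.507 = 0.0253P*, so P* = 0.586/0.0253 = 23.2.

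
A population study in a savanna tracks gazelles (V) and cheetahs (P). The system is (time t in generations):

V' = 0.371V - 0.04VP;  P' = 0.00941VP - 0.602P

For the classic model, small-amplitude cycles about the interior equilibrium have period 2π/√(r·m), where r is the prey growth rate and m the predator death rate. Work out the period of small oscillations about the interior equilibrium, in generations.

T ≈ 13.3 generations

Here r = 0.371 and m = 0.602, so r·m = 0.223.
ω = √0.223 = 0.473 per generation, hence T = 2π/ω ≈ 13.3 generations.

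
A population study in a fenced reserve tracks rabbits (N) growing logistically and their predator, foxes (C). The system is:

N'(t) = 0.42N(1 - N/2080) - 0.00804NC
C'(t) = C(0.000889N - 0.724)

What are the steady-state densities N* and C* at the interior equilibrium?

N* ≈ 814, C* ≈ 31.8

From dC/dt = 0 with C > 0: 0.000889N* = 0.724, so N* = 814.
Substitute into dN/dt = 0: 0.42(1 - 814/2080) = 0.00804C*.
The bracket is 0.608, giving C* = 0.256/0.00804 = 31.8.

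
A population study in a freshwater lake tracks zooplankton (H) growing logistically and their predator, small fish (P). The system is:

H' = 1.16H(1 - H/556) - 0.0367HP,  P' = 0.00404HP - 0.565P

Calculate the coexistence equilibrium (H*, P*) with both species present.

H* ≈ 140, P* ≈ 23.7

From dP/dt = 0 with P > 0: 0.00404H* = 0.565, so H* = 140.
Substitute into dH/dt = 0: 1.16(1 - 140/556) = 0.0367P*.
The bracket is 0.748, giving P* = 0.868/0.0367 = 23.7.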